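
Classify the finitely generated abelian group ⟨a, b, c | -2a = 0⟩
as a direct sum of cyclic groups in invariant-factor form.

rank_ℚ(R)=1; free=3−1=2
SNF(R) diag = [2] → torsion [2]

Answer: M ≅ ℤ^2 ⊕ ℤ/2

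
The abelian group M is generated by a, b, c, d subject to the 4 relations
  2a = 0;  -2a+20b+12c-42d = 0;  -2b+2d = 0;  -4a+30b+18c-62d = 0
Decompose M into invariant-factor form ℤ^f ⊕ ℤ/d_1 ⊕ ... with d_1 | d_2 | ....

Answer: M ≅ ℤ/2 ⊕ ℤ/2 ⊕ ℤ/2 ⊕ ℤ/6

Derivation:
rank_ℚ(R)=4; free=4−4=0
SNF(R) diag = [2, 2, 2, 6] → torsion [2, 2, 2, 6]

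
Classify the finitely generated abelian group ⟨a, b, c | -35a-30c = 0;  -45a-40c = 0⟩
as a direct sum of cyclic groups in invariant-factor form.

rank_ℚ(R)=2; free=3−2=1
SNF(R) diag = [5, 10] → torsion [5, 10]

Answer: M ≅ ℤ^1 ⊕ ℤ/5 ⊕ ℤ/10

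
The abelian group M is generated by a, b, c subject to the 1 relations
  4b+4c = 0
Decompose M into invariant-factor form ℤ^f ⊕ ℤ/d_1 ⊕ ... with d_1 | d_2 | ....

rank_ℚ(R)=1; free=3−1=2
SNF(R) diag = [4] → torsion [4]

Answer: M ≅ ℤ^2 ⊕ ℤ/4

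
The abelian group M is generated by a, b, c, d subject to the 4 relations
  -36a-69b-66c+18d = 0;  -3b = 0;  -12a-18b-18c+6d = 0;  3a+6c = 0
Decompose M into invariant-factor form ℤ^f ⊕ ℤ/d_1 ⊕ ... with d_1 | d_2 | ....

rank_ℚ(R)=4; free=4−4=0
SNF(R) diag = [3, 3, 6, 12] → torsion [3, 3, 6, 12]

Answer: M ≅ ℤ/3 ⊕ ℤ/3 ⊕ ℤ/6 ⊕ ℤ/12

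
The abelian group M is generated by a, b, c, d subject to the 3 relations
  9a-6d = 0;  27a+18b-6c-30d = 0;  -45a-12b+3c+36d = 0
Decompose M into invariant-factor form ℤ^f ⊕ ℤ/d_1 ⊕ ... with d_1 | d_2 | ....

rank_ℚ(R)=3; free=4−3=1
SNF(R) diag = [3, 3, 6] → torsion [3, 3, 6]

Answer: M ≅ ℤ^1 ⊕ ℤ/3 ⊕ ℤ/3 ⊕ ℤ/6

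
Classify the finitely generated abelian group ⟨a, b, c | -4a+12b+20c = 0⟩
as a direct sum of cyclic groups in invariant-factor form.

rank_ℚ(R)=1; free=3−1=2
SNF(R) diag = [4] → torsion [4]

Answer: M ≅ ℤ^2 ⊕ ℤ/4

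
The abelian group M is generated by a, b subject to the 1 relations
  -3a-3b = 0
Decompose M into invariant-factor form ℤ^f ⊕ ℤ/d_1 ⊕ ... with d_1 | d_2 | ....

Answer: M ≅ ℤ^1 ⊕ ℤ/3

Derivation:
rank_ℚ(R)=1; free=2−1=1
SNF(R) diag = [3] → torsion [3]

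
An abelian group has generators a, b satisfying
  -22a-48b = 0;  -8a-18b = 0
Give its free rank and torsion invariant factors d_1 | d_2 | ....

Answer: M ≅ ℤ/2 ⊕ ℤ/6

Derivation:
rank_ℚ(R)=2; free=2−2=0
SNF(R) diag = [2, 6] → torsion [2, 6]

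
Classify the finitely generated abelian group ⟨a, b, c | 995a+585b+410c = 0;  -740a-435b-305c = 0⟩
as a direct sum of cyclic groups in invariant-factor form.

Answer: M ≅ ℤ^1 ⊕ ℤ/5 ⊕ ℤ/15

Derivation:
rank_ℚ(R)=2; free=3−2=1
SNF(R) diag = [5, 15] → torsion [5, 15]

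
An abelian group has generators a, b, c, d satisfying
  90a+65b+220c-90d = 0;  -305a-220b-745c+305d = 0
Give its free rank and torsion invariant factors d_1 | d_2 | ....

rank_ℚ(R)=2; free=4−2=2
SNF(R) diag = [5, 5] → torsion [5, 5]

Answer: M ≅ ℤ^2 ⊕ ℤ/5 ⊕ ℤ/5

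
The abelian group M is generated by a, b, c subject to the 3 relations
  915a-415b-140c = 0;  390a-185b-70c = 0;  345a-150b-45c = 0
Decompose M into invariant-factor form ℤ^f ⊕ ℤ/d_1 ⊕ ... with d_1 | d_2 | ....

rank_ℚ(R)=3; free=3−3=0
SNF(R) diag = [5, 15, 45] → torsion [5, 15, 45]

Answer: M ≅ ℤ/5 ⊕ ℤ/15 ⊕ ℤ/45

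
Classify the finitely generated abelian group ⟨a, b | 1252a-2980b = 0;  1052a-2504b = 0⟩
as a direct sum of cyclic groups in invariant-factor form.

rank_ℚ(R)=2; free=2−2=0
SNF(R) diag = [4, 12] → torsion [4, 12]

Answer: M ≅ ℤ/4 ⊕ ℤ/12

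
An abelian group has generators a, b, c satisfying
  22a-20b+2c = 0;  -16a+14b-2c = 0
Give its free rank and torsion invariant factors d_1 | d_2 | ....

Answer: M ≅ ℤ^1 ⊕ ℤ/2 ⊕ ℤ/6

Derivation:
rank_ℚ(R)=2; free=3−2=1
SNF(R) diag = [2, 6] → torsion [2, 6]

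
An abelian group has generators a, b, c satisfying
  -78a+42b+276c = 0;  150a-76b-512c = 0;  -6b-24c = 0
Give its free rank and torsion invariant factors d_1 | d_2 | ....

Answer: M ≅ ℤ/2 ⊕ ℤ/6 ⊕ ℤ/12

Derivation:
rank_ℚ(R)=3; free=3−3=0
SNF(R) diag = [2, 6, 12] → torsion [2, 6, 12]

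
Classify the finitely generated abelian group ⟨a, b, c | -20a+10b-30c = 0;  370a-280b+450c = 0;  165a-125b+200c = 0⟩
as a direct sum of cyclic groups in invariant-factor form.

rank_ℚ(R)=3; free=3−3=0
SNF(R) diag = [5, 10, 20] → torsion [5, 10, 20]

Answer: M ≅ ℤ/5 ⊕ ℤ/10 ⊕ ℤ/20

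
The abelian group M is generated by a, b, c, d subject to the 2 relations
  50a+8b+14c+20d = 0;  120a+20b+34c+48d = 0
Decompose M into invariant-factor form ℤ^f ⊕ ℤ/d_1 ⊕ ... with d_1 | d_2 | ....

Answer: M ≅ ℤ^2 ⊕ ℤ/2 ⊕ ℤ/2

Derivation:
rank_ℚ(R)=2; free=4−2=2
SNF(R) diag = [2, 2] → torsion [2, 2]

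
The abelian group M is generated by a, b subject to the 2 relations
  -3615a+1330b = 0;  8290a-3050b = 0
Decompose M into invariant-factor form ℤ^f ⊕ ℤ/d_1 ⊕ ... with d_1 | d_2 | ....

Answer: M ≅ ℤ/5 ⊕ ℤ/10

Derivation:
rank_ℚ(R)=2; free=2−2=0
SNF(R) diag = [5, 10] → torsion [5, 10]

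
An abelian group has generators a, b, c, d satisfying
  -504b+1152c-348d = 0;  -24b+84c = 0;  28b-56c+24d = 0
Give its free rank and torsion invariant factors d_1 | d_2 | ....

rank_ℚ(R)=3; free=4−3=1
SNF(R) diag = [4, 12, 36] → torsion [4, 12, 36]

Answer: M ≅ ℤ^1 ⊕ ℤ/4 ⊕ ℤ/12 ⊕ ℤ/36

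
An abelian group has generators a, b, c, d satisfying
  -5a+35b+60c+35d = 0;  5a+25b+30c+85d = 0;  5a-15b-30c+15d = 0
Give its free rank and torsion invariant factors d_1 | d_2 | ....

Answer: M ≅ ℤ^1 ⊕ ℤ/5 ⊕ ℤ/10 ⊕ ℤ/30

Derivation:
rank_ℚ(R)=3; free=4−3=1
SNF(R) diag = [5, 10, 30] → torsion [5, 10, 30]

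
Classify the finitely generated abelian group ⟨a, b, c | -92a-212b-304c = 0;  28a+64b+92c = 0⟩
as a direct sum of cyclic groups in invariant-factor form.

rank_ℚ(R)=2; free=3−2=1
SNF(R) diag = [4, 12] → torsion [4, 12]

Answer: M ≅ ℤ^1 ⊕ ℤ/4 ⊕ ℤ/12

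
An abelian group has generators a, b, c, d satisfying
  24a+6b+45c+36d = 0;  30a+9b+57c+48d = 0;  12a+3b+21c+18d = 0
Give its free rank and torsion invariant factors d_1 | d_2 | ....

rank_ℚ(R)=3; free=4−3=1
SNF(R) diag = [3, 3, 6] → torsion [3, 3, 6]

Answer: M ≅ ℤ^1 ⊕ ℤ/3 ⊕ ℤ/3 ⊕ ℤ/6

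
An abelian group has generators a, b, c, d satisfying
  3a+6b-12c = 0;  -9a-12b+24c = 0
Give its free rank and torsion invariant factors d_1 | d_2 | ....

Answer: M ≅ ℤ^2 ⊕ ℤ/3 ⊕ ℤ/6

Derivation:
rank_ℚ(R)=2; free=4−2=2
SNF(R) diag = [3, 6] → torsion [3, 6]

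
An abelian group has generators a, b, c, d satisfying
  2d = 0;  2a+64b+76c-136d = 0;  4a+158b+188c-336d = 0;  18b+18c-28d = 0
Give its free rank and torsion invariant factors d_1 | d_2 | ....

Answer: M ≅ ℤ/2 ⊕ ℤ/2 ⊕ ℤ/6 ⊕ ℤ/18

Derivation:
rank_ℚ(R)=4; free=4−4=0
SNF(R) diag = [2, 2, 6, 18] → torsion [2, 2, 6, 18]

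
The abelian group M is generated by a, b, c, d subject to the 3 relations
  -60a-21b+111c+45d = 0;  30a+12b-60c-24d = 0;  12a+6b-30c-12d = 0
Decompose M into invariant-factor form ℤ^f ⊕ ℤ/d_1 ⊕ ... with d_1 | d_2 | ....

Answer: M ≅ ℤ^1 ⊕ ℤ/3 ⊕ ℤ/6 ⊕ ℤ/6

Derivation:
rank_ℚ(R)=3; free=4−3=1
SNF(R) diag = [3, 6, 6] → torsion [3, 6, 6]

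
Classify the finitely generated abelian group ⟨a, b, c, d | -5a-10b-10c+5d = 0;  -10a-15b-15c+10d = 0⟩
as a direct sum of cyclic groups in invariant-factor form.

rank_ℚ(R)=2; free=4−2=2
SNF(R) diag = [5, 5] → torsion [5, 5]

Answer: M ≅ ℤ^2 ⊕ ℤ/5 ⊕ ℤ/5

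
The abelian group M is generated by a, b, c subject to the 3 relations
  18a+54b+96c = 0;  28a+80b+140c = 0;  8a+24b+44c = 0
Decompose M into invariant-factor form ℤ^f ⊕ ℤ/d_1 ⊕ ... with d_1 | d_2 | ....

Answer: M ≅ ℤ/2 ⊕ ℤ/4 ⊕ ℤ/12

Derivation:
rank_ℚ(R)=3; free=3−3=0
SNF(R) diag = [2, 4, 12] → torsion [2, 4, 12]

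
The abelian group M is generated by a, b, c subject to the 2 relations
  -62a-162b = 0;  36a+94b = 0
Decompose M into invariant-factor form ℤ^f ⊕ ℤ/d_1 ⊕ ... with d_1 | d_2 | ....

Answer: M ≅ ℤ^1 ⊕ ℤ/2 ⊕ ℤ/2

Derivation:
rank_ℚ(R)=2; free=3−2=1
SNF(R) diag = [2, 2] → torsion [2, 2]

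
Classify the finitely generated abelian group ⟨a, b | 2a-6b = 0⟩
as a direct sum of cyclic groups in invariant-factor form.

Answer: M ≅ ℤ^1 ⊕ ℤ/2

Derivation:
rank_ℚ(R)=1; free=2−1=1
SNF(R) diag = [2] → torsion [2]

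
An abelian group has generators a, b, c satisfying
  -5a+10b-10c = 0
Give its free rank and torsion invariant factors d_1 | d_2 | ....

rank_ℚ(R)=1; free=3−1=2
SNF(R) diag = [5] → torsion [5]

Answer: M ≅ ℤ^2 ⊕ ℤ/5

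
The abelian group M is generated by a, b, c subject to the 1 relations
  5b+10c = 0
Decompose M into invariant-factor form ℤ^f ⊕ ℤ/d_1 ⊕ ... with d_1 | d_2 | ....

rank_ℚ(R)=1; free=3−1=2
SNF(R) diag = [5] → torsion [5]

Answer: M ≅ ℤ^2 ⊕ ℤ/5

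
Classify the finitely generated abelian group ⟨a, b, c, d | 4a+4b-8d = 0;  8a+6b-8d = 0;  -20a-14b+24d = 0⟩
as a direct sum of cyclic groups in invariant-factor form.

Answer: M ≅ ℤ^1 ⊕ ℤ/2 ⊕ ℤ/4 ⊕ ℤ/8

Derivation:
rank_ℚ(R)=3; free=4−3=1
SNF(R) diag = [2, 4, 8] → torsion [2, 4, 8]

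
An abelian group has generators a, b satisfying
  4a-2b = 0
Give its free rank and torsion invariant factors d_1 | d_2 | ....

Answer: M ≅ ℤ^1 ⊕ ℤ/2

Derivation:
rank_ℚ(R)=1; free=2−1=1
SNF(R) diag = [2] → torsion [2]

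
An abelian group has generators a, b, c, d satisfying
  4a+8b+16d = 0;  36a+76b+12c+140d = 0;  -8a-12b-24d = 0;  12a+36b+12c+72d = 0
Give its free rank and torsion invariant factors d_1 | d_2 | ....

rank_ℚ(R)=4; free=4−4=0
SNF(R) diag = [4, 4, 12, 12] → torsion [4, 4, 12, 12]

Answer: M ≅ ℤ/4 ⊕ ℤ/4 ⊕ ℤ/12 ⊕ ℤ/12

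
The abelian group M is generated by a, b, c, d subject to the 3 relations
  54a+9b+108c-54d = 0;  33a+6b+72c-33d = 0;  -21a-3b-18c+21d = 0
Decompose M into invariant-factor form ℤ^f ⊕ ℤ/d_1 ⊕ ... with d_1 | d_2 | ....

rank_ℚ(R)=3; free=4−3=1
SNF(R) diag = [3, 9, 18] → torsion [3, 9, 18]

Answer: M ≅ ℤ^1 ⊕ ℤ/3 ⊕ ℤ/9 ⊕ ℤ/18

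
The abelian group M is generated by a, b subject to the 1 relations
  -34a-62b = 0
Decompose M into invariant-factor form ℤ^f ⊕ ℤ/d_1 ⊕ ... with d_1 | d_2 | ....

rank_ℚ(R)=1; free=2−1=1
SNF(R) diag = [2] → torsion [2]

Answer: M ≅ ℤ^1 ⊕ ℤ/2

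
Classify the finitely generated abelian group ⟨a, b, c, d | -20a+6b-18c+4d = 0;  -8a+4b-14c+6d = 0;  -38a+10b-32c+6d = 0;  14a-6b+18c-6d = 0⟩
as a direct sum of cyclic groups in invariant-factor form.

Answer: M ≅ ℤ/2 ⊕ ℤ/2 ⊕ ℤ/2 ⊕ ℤ/6

Derivation:
rank_ℚ(R)=4; free=4−4=0
SNF(R) diag = [2, 2, 2, 6] → torsion [2, 2, 2, 6]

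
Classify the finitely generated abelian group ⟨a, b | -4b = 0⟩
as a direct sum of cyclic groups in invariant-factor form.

rank_ℚ(R)=1; free=2−1=1
SNF(R) diag = [4] → torsion [4]

Answer: M ≅ ℤ^1 ⊕ ℤ/4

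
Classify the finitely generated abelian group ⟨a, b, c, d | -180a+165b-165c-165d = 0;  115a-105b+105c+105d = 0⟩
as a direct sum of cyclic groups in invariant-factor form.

rank_ℚ(R)=2; free=4−2=2
SNF(R) diag = [5, 15] → torsion [5, 15]

Answer: M ≅ ℤ^2 ⊕ ℤ/5 ⊕ ℤ/15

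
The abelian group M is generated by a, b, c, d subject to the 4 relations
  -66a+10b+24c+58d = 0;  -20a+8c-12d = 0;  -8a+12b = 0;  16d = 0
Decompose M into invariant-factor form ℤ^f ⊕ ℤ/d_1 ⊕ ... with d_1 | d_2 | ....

rank_ℚ(R)=4; free=4−4=0
SNF(R) diag = [2, 4, 8, 16] → torsion [2, 4, 8, 16]

Answer: M ≅ ℤ/2 ⊕ ℤ/4 ⊕ ℤ/8 ⊕ ℤ/16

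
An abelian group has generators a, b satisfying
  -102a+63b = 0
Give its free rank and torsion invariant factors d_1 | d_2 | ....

rank_ℚ(R)=1; free=2−1=1
SNF(R) diag = [3] → torsion [3]

Answer: M ≅ ℤ^1 ⊕ ℤ/3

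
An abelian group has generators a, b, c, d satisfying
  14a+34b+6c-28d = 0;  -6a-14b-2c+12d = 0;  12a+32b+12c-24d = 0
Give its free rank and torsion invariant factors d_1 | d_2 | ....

Answer: M ≅ ℤ^1 ⊕ ℤ/2 ⊕ ℤ/4 ⊕ ℤ/4

Derivation:
rank_ℚ(R)=3; free=4−3=1
SNF(R) diag = [2, 4, 4] → torsion [2, 4, 4]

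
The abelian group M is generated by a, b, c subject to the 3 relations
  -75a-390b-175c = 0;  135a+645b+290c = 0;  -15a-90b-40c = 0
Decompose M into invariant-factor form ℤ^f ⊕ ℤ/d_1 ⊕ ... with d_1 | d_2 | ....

rank_ℚ(R)=3; free=3−3=0
SNF(R) diag = [5, 15, 15] → torsion [5, 15, 15]

Answer: M ≅ ℤ/5 ⊕ ℤ/15 ⊕ ℤ/15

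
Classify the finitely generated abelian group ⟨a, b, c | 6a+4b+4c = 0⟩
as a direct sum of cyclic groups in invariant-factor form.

rank_ℚ(R)=1; free=3−1=2
SNF(R) diag = [2] → torsion [2]

Answer: M ≅ ℤ^2 ⊕ ℤ/2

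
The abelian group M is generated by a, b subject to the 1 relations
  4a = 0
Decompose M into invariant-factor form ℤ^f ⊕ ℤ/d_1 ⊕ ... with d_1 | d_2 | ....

Answer: M ≅ ℤ^1 ⊕ ℤ/4

Derivation:
rank_ℚ(R)=1; free=2−1=1
SNF(R) diag = [4] → torsion [4]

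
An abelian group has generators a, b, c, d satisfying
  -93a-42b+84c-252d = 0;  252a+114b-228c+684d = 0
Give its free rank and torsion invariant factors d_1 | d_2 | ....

rank_ℚ(R)=2; free=4−2=2
SNF(R) diag = [3, 6] → torsion [3, 6]

Answer: M ≅ ℤ^2 ⊕ ℤ/3 ⊕ ℤ/6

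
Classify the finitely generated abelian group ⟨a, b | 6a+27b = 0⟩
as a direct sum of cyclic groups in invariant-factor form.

rank_ℚ(R)=1; free=2−1=1
SNF(R) diag = [3] → torsion [3]

Answer: M ≅ ℤ^1 ⊕ ℤ/3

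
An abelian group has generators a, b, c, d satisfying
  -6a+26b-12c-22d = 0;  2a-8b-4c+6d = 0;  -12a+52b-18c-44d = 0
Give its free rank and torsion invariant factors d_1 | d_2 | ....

rank_ℚ(R)=3; free=4−3=1
SNF(R) diag = [2, 2, 6] → torsion [2, 2, 6]

Answer: M ≅ ℤ^1 ⊕ ℤ/2 ⊕ ℤ/2 ⊕ ℤ/6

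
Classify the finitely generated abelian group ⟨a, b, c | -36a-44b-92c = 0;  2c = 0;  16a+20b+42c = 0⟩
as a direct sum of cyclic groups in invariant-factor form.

rank_ℚ(R)=3; free=3−3=0
SNF(R) diag = [2, 4, 4] → torsion [2, 4, 4]

Answer: M ≅ ℤ/2 ⊕ ℤ/4 ⊕ ℤ/4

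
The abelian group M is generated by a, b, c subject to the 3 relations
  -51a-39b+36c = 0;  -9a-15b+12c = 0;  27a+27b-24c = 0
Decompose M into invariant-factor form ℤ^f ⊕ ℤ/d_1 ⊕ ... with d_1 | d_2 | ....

Answer: M ≅ ℤ/3 ⊕ ℤ/6 ⊕ ℤ/12

Derivation:
rank_ℚ(R)=3; free=3−3=0
SNF(R) diag = [3, 6, 12] → torsion [3, 6, 12]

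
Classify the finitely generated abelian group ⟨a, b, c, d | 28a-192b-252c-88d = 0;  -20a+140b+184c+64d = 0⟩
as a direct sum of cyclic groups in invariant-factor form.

rank_ℚ(R)=2; free=4−2=2
SNF(R) diag = [4, 4] → torsion [4, 4]

Answer: M ≅ ℤ^2 ⊕ ℤ/4 ⊕ ℤ/4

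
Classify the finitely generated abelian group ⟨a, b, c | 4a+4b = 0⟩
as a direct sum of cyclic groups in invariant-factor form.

Answer: M ≅ ℤ^2 ⊕ ℤ/4

Derivation:
rank_ℚ(R)=1; free=3−1=2
SNF(R) diag = [4] → torsion [4]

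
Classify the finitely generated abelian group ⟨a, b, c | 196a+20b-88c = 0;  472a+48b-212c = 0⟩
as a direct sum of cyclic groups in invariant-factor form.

rank_ℚ(R)=2; free=3−2=1
SNF(R) diag = [4, 4] → torsion [4, 4]

Answer: M ≅ ℤ^1 ⊕ ℤ/4 ⊕ ℤ/4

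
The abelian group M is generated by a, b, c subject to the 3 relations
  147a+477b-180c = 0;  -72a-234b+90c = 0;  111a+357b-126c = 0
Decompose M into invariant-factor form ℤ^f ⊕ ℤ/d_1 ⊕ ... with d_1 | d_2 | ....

Answer: M ≅ ℤ/3 ⊕ ℤ/6 ⊕ ℤ/18

Derivation:
rank_ℚ(R)=3; free=3−3=0
SNF(R) diag = [3, 6, 18] → torsion [3, 6, 18]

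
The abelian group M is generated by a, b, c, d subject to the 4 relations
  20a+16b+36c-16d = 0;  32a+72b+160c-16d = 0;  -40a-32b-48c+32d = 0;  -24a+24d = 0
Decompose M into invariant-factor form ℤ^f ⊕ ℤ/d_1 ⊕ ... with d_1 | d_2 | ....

rank_ℚ(R)=4; free=4−4=0
SNF(R) diag = [4, 8, 24, 24] → torsion [4, 8, 24, 24]

Answer: M ≅ ℤ/4 ⊕ ℤ/8 ⊕ ℤ/24 ⊕ ℤ/24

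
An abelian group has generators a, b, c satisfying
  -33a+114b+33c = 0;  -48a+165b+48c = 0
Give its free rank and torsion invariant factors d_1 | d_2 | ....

Answer: M ≅ ℤ^1 ⊕ ℤ/3 ⊕ ℤ/9

Derivation:
rank_ℚ(R)=2; free=3−2=1
SNF(R) diag = [3, 9] → torsion [3, 9]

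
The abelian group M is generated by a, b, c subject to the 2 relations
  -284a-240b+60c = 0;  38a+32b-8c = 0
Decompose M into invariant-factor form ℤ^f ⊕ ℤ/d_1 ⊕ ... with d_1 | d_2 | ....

rank_ℚ(R)=2; free=3−2=1
SNF(R) diag = [2, 4] → torsion [2, 4]

Answer: M ≅ ℤ^1 ⊕ ℤ/2 ⊕ ℤ/4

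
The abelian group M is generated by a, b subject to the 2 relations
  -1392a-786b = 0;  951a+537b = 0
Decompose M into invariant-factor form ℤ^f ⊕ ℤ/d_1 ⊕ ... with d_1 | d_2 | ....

Answer: M ≅ ℤ/3 ⊕ ℤ/6

Derivation:
rank_ℚ(R)=2; free=2−2=0
SNF(R) diag = [3, 6] → torsion [3, 6]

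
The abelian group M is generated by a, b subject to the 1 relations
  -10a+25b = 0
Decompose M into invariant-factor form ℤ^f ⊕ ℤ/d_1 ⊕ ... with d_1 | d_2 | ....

Answer: M ≅ ℤ^1 ⊕ ℤ/5

Derivation:
rank_ℚ(R)=1; free=2−1=1
SNF(R) diag = [5] → torsion [5]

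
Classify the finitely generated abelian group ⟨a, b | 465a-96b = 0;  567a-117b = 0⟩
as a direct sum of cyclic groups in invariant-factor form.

Answer: M ≅ ℤ/3 ⊕ ℤ/9

Derivation:
rank_ℚ(R)=2; free=2−2=0
SNF(R) diag = [3, 9] → torsion [3, 9]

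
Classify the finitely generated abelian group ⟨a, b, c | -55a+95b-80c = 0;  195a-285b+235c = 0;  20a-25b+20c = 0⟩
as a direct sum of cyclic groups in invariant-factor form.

Answer: M ≅ ℤ/5 ⊕ ℤ/5 ⊕ ℤ/15

Derivation:
rank_ℚ(R)=3; free=3−3=0
SNF(R) diag = [5, 5, 15] → torsion [5, 5, 15]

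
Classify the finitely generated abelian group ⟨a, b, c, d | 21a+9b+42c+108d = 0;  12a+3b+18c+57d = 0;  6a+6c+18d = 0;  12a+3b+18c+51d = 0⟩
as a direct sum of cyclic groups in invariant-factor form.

Answer: M ≅ ℤ/3 ⊕ ℤ/3 ⊕ ℤ/6 ⊕ ℤ/6

Derivation:
rank_ℚ(R)=4; free=4−4=0
SNF(R) diag = [3, 3, 6, 6] → torsion [3, 3, 6, 6]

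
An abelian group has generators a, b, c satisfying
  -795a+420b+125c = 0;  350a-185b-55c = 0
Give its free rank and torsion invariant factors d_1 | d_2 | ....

Answer: M ≅ ℤ^1 ⊕ ℤ/5 ⊕ ℤ/5

Derivation:
rank_ℚ(R)=2; free=3−2=1
SNF(R) diag = [5, 5] → torsion [5, 5]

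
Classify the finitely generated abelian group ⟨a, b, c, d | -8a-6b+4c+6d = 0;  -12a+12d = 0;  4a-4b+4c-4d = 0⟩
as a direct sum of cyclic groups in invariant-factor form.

rank_ℚ(R)=3; free=4−3=1
SNF(R) diag = [2, 4, 12] → torsion [2, 4, 12]

Answer: M ≅ ℤ^1 ⊕ ℤ/2 ⊕ ℤ/4 ⊕ ℤ/12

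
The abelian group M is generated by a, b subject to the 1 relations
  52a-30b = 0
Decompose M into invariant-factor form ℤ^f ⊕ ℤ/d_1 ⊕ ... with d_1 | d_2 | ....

rank_ℚ(R)=1; free=2−1=1
SNF(R) diag = [2] → torsion [2]

Answer: M ≅ ℤ^1 ⊕ ℤ/2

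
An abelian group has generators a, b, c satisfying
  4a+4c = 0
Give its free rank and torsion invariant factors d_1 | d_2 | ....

rank_ℚ(R)=1; free=3−1=2
SNF(R) diag = [4] → torsion [4]

Answer: M ≅ ℤ^2 ⊕ ℤ/4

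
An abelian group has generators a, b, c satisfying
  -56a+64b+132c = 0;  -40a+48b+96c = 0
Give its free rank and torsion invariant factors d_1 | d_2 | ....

rank_ℚ(R)=2; free=3−2=1
SNF(R) diag = [4, 8] → torsion [4, 8]

Answer: M ≅ ℤ^1 ⊕ ℤ/4 ⊕ ℤ/8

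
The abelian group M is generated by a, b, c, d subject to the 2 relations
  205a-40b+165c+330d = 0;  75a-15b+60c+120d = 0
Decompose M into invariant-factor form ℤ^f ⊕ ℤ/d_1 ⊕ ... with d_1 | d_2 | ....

rank_ℚ(R)=2; free=4−2=2
SNF(R) diag = [5, 15] → torsion [5, 15]

Answer: M ≅ ℤ^2 ⊕ ℤ/5 ⊕ ℤ/15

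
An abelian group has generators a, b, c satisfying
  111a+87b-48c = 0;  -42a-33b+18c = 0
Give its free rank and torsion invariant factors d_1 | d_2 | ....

Answer: M ≅ ℤ^1 ⊕ ℤ/3 ⊕ ℤ/3

Derivation:
rank_ℚ(R)=2; free=3−2=1
SNF(R) diag = [3, 3] → torsion [3, 3]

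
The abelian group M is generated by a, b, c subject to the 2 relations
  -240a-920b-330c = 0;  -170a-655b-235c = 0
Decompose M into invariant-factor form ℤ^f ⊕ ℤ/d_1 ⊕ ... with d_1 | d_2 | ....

rank_ℚ(R)=2; free=3−2=1
SNF(R) diag = [5, 10] → torsion [5, 10]

Answer: M ≅ ℤ^1 ⊕ ℤ/5 ⊕ ℤ/10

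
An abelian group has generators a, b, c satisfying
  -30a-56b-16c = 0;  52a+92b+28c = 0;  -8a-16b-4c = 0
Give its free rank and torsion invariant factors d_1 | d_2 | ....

Answer: M ≅ ℤ/2 ⊕ ℤ/4 ⊕ ℤ/4

Derivation:
rank_ℚ(R)=3; free=3−3=0
SNF(R) diag = [2, 4, 4] → torsion [2, 4, 4]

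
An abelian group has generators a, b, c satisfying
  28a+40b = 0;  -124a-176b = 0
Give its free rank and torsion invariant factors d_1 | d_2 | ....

rank_ℚ(R)=2; free=3−2=1
SNF(R) diag = [4, 8] → torsion [4, 8]

Answer: M ≅ ℤ^1 ⊕ ℤ/4 ⊕ ℤ/8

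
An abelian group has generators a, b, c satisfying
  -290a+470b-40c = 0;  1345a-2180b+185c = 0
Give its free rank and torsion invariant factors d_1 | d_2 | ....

Answer: M ≅ ℤ^1 ⊕ ℤ/5 ⊕ ℤ/10

Derivation:
rank_ℚ(R)=2; free=3−2=1
SNF(R) diag = [5, 10] → torsion [5, 10]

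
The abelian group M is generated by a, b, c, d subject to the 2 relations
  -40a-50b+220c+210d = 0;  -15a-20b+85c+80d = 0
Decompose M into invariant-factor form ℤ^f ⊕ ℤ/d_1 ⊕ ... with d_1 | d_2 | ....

Answer: M ≅ ℤ^2 ⊕ ℤ/5 ⊕ ℤ/10

Derivation:
rank_ℚ(R)=2; free=4−2=2
SNF(R) diag = [5, 10] → torsion [5, 10]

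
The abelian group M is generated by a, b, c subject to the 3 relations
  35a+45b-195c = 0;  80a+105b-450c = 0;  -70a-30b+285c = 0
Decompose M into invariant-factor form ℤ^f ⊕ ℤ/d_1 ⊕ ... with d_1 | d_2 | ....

rank_ℚ(R)=3; free=3−3=0
SNF(R) diag = [5, 15, 15] → torsion [5, 15, 15]

Answer: M ≅ ℤ/5 ⊕ ℤ/15 ⊕ ℤ/15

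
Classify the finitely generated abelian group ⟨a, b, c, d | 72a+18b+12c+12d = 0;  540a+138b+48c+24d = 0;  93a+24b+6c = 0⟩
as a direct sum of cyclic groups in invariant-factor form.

rank_ℚ(R)=3; free=4−3=1
SNF(R) diag = [3, 6, 12] → torsion [3, 6, 12]

Answer: M ≅ ℤ^1 ⊕ ℤ/3 ⊕ ℤ/6 ⊕ ℤ/12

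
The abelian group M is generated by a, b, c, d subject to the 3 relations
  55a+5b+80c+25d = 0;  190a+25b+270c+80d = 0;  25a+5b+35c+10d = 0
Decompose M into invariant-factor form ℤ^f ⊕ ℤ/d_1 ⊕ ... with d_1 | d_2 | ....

rank_ℚ(R)=3; free=4−3=1
SNF(R) diag = [5, 5, 15] → torsion [5, 5, 15]

Answer: M ≅ ℤ^1 ⊕ ℤ/5 ⊕ ℤ/5 ⊕ ℤ/15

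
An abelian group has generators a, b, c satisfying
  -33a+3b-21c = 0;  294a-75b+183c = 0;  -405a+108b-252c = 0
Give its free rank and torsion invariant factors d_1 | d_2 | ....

Answer: M ≅ ℤ/3 ⊕ ℤ/9 ⊕ ℤ/18

Derivation:
rank_ℚ(R)=3; free=3−3=0
SNF(R) diag = [3, 9, 18] → torsion [3, 9, 18]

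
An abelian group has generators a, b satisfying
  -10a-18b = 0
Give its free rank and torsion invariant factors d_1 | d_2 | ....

Answer: M ≅ ℤ^1 ⊕ ℤ/2

Derivation:
rank_ℚ(R)=1; free=2−1=1
SNF(R) diag = [2] → torsion [2]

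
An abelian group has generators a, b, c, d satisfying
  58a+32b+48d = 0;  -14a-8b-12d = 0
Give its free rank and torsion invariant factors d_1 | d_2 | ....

rank_ℚ(R)=2; free=4−2=2
SNF(R) diag = [2, 4] → torsion [2, 4]

Answer: M ≅ ℤ^2 ⊕ ℤ/2 ⊕ ℤ/4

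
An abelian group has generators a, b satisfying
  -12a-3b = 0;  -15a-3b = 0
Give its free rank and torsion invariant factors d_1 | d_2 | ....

Answer: M ≅ ℤ/3 ⊕ ℤ/3

Derivation:
rank_ℚ(R)=2; free=2−2=0
SNF(R) diag = [3, 3] → torsion [3, 3]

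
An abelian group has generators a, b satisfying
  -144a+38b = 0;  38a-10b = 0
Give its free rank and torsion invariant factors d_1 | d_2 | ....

rank_ℚ(R)=2; free=2−2=0
SNF(R) diag = [2, 2] → torsion [2, 2]

Answer: M ≅ ℤ/2 ⊕ ℤ/2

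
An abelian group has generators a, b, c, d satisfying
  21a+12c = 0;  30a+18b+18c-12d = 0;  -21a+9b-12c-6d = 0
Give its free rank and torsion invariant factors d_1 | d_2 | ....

Answer: M ≅ ℤ^1 ⊕ ℤ/3 ⊕ ℤ/3 ⊕ ℤ/6

Derivation:
rank_ℚ(R)=3; free=4−3=1
SNF(R) diag = [3, 3, 6] → torsion [3, 3, 6]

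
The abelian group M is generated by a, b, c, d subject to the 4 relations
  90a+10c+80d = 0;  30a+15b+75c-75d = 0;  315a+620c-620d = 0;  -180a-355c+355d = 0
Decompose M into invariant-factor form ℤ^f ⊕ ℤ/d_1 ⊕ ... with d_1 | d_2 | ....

rank_ℚ(R)=4; free=4−4=0
SNF(R) diag = [5, 15, 45, 90] → torsion [5, 15, 45, 90]

Answer: M ≅ ℤ/5 ⊕ ℤ/15 ⊕ ℤ/45 ⊕ ℤ/90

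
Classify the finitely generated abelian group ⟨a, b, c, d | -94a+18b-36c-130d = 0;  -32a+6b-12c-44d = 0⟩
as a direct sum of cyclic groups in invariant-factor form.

Answer: M ≅ ℤ^2 ⊕ ℤ/2 ⊕ ℤ/6

Derivation:
rank_ℚ(R)=2; free=4−2=2
SNF(R) diag = [2, 6] → torsion [2, 6]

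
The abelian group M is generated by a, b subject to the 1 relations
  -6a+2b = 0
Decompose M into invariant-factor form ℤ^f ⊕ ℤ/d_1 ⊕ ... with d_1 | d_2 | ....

rank_ℚ(R)=1; free=2−1=1
SNF(R) diag = [2] → torsion [2]

Answer: M ≅ ℤ^1 ⊕ ℤ/2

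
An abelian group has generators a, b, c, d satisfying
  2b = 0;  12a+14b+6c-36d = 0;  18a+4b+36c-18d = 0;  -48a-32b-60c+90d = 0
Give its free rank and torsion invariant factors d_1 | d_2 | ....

Answer: M ≅ ℤ/2 ⊕ ℤ/6 ⊕ ℤ/18 ⊕ ℤ/18

Derivation:
rank_ℚ(R)=4; free=4−4=0
SNF(R) diag = [2, 6, 18, 18] → torsion [2, 6, 18, 18]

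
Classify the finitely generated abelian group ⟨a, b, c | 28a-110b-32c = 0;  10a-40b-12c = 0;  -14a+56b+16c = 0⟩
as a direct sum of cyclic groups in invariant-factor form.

rank_ℚ(R)=3; free=3−3=0
SNF(R) diag = [2, 2, 4] → torsion [2, 2, 4]

Answer: M ≅ ℤ/2 ⊕ ℤ/2 ⊕ ℤ/4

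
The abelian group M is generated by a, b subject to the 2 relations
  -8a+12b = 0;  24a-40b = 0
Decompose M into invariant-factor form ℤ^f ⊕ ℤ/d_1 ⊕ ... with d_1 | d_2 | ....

rank_ℚ(R)=2; free=2−2=0
SNF(R) diag = [4, 8] → torsion [4, 8]

Answer: M ≅ ℤ/4 ⊕ ℤ/8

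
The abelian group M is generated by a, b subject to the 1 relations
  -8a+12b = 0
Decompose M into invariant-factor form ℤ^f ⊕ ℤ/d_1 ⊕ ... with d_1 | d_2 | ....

rank_ℚ(R)=1; free=2−1=1
SNF(R) diag = [4] → torsion [4]

Answer: M ≅ ℤ^1 ⊕ ℤ/4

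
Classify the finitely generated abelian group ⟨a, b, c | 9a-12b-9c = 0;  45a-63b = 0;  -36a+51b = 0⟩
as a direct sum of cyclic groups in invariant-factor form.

rank_ℚ(R)=3; free=3−3=0
SNF(R) diag = [3, 9, 9] → torsion [3, 9, 9]

Answer: M ≅ ℤ/3 ⊕ ℤ/9 ⊕ ℤ/9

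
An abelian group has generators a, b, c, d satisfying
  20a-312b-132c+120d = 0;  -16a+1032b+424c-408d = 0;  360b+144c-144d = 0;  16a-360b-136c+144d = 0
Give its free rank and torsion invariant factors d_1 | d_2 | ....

Answer: M ≅ ℤ/4 ⊕ ℤ/8 ⊕ ℤ/24 ⊕ ℤ/72

Derivation:
rank_ℚ(R)=4; free=4−4=0
SNF(R) diag = [4, 8, 24, 72] → torsion [4, 8, 24, 72]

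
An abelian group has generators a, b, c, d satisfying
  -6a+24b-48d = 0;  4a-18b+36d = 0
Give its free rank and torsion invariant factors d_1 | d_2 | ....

rank_ℚ(R)=2; free=4−2=2
SNF(R) diag = [2, 6] → torsion [2, 6]

Answer: M ≅ ℤ^2 ⊕ ℤ/2 ⊕ ℤ/6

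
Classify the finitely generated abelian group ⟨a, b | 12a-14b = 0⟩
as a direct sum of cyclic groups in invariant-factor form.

Answer: M ≅ ℤ^1 ⊕ ℤ/2

Derivation:
rank_ℚ(R)=1; free=2−1=1
SNF(R) diag = [2] → torsion [2]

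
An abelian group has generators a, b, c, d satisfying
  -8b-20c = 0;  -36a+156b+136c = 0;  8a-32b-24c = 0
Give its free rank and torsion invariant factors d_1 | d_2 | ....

rank_ℚ(R)=3; free=4−3=1
SNF(R) diag = [4, 4, 8] → torsion [4, 4, 8]

Answer: M ≅ ℤ^1 ⊕ ℤ/4 ⊕ ℤ/4 ⊕ ℤ/8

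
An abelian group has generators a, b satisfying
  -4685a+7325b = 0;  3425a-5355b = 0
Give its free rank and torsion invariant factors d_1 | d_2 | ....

Answer: M ≅ ℤ/5 ⊕ ℤ/10

Derivation:
rank_ℚ(R)=2; free=2−2=0
SNF(R) diag = [5, 10] → torsion [5, 10]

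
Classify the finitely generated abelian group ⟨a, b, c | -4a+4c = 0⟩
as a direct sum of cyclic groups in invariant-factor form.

rank_ℚ(R)=1; free=3−1=2
SNF(R) diag = [4] → torsion [4]

Answer: M ≅ ℤ^2 ⊕ ℤ/4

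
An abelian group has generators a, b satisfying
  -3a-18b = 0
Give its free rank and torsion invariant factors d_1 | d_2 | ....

rank_ℚ(R)=1; free=2−1=1
SNF(R) diag = [3] → torsion [3]

Answer: M ≅ ℤ^1 ⊕ ℤ/3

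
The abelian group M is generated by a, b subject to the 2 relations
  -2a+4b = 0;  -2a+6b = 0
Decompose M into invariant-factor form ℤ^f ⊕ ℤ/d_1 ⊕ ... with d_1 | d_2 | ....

rank_ℚ(R)=2; free=2−2=0
SNF(R) diag = [2, 2] → torsion [2, 2]

Answer: M ≅ ℤ/2 ⊕ ℤ/2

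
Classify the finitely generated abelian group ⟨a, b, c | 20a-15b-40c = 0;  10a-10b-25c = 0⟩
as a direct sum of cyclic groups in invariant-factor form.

rank_ℚ(R)=2; free=3−2=1
SNF(R) diag = [5, 5] → torsion [5, 5]

Answer: M ≅ ℤ^1 ⊕ ℤ/5 ⊕ ℤ/5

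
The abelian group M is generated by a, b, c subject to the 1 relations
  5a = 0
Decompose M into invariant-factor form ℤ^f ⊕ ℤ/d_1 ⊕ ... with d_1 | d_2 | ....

Answer: M ≅ ℤ^2 ⊕ ℤ/5

Derivation:
rank_ℚ(R)=1; free=3−1=2
SNF(R) diag = [5] → torsion [5]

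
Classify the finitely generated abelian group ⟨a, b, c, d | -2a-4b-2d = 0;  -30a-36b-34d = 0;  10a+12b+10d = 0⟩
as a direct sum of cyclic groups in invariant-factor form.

Answer: M ≅ ℤ^1 ⊕ ℤ/2 ⊕ ℤ/4 ⊕ ℤ/8

Derivation:
rank_ℚ(R)=3; free=4−3=1
SNF(R) diag = [2, 4, 8] → torsion [2, 4, 8]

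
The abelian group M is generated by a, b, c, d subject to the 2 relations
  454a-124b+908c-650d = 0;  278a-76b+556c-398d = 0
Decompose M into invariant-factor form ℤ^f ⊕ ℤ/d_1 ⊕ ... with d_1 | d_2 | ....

Answer: M ≅ ℤ^2 ⊕ ℤ/2 ⊕ ℤ/4

Derivation:
rank_ℚ(R)=2; free=4−2=2
SNF(R) diag = [2, 4] → torsion [2, 4]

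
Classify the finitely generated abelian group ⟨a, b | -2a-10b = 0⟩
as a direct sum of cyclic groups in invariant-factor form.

Answer: M ≅ ℤ^1 ⊕ ℤ/2

Derivation:
rank_ℚ(R)=1; free=2−1=1
SNF(R) diag = [2] → torsion [2]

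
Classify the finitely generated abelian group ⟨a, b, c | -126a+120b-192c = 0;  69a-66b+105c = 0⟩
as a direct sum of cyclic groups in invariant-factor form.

Answer: M ≅ ℤ^1 ⊕ ℤ/3 ⊕ ℤ/6

Derivation:
rank_ℚ(R)=2; free=3−2=1
SNF(R) diag = [3, 6] → torsion [3, 6]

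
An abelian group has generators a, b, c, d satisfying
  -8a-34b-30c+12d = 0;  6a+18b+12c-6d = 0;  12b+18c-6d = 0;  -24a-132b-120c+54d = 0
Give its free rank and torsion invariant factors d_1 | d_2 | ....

rank_ℚ(R)=4; free=4−4=0
SNF(R) diag = [2, 6, 6, 18] → torsion [2, 6, 6, 18]

Answer: M ≅ ℤ/2 ⊕ ℤ/6 ⊕ ℤ/6 ⊕ ℤ/18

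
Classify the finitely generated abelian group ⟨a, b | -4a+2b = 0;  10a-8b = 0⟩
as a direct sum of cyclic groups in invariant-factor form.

rank_ℚ(R)=2; free=2−2=0
SNF(R) diag = [2, 6] → torsion [2, 6]

Answer: M ≅ ℤ/2 ⊕ ℤ/6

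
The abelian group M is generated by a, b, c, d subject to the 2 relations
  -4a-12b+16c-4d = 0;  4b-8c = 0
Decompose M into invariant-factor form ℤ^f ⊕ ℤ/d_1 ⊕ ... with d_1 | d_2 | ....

rank_ℚ(R)=2; free=4−2=2
SNF(R) diag = [4, 4] → torsion [4, 4]

Answer: M ≅ ℤ^2 ⊕ ℤ/4 ⊕ ℤ/4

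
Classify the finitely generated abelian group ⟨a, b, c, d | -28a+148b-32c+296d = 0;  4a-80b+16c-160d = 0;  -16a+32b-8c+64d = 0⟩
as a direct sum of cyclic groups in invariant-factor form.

Answer: M ≅ ℤ^1 ⊕ ℤ/4 ⊕ ℤ/4 ⊕ ℤ/8

Derivation:
rank_ℚ(R)=3; free=4−3=1
SNF(R) diag = [4, 4, 8] → torsion [4, 4, 8]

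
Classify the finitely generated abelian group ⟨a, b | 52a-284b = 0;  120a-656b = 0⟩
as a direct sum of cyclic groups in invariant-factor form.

Answer: M ≅ ℤ/4 ⊕ ℤ/8

Derivation:
rank_ℚ(R)=2; free=2−2=0
SNF(R) diag = [4, 8] → torsion [4, 8]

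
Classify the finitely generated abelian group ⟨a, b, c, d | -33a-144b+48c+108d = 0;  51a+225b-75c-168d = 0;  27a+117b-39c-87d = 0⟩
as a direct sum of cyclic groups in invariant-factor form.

Answer: M ≅ ℤ^1 ⊕ ℤ/3 ⊕ ℤ/3 ⊕ ℤ/3

Derivation:
rank_ℚ(R)=3; free=4−3=1
SNF(R) diag = [3, 3, 3] → torsion [3, 3, 3]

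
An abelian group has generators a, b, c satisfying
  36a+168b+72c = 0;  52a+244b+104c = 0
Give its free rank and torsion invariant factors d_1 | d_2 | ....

rank_ℚ(R)=2; free=3−2=1
SNF(R) diag = [4, 12] → torsion [4, 12]

Answer: M ≅ ℤ^1 ⊕ ℤ/4 ⊕ ℤ/12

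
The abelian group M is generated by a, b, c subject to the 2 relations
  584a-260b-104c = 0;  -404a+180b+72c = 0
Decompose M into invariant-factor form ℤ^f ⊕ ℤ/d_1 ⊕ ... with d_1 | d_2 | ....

Answer: M ≅ ℤ^1 ⊕ ℤ/4 ⊕ ℤ/4

Derivation:
rank_ℚ(R)=2; free=3−2=1
SNF(R) diag = [4, 4] → torsion [4, 4]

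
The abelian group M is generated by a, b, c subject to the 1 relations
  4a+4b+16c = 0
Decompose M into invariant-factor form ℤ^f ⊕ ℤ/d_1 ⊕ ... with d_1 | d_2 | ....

Answer: M ≅ ℤ^2 ⊕ ℤ/4

Derivation:
rank_ℚ(R)=1; free=3−1=2
SNF(R) diag = [4] → torsion [4]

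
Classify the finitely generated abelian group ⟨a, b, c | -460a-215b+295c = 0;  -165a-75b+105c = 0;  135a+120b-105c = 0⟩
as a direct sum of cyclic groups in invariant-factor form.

Answer: M ≅ ℤ/5 ⊕ ℤ/15 ⊕ ℤ/45

Derivation:
rank_ℚ(R)=3; free=3−3=0
SNF(R) diag = [5, 15, 45] → torsion [5, 15, 45]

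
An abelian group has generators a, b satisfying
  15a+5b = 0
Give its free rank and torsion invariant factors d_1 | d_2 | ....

rank_ℚ(R)=1; free=2−1=1
SNF(R) diag = [5] → torsion [5]

Answer: M ≅ ℤ^1 ⊕ ℤ/5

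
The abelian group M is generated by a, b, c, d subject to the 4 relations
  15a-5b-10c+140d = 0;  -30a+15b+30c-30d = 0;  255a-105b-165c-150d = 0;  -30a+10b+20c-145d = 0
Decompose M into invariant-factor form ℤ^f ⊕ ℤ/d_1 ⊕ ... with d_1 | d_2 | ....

rank_ℚ(R)=4; free=4−4=0
SNF(R) diag = [5, 15, 45, 135] → torsion [5, 15, 45, 135]

Answer: M ≅ ℤ/5 ⊕ ℤ/15 ⊕ ℤ/45 ⊕ ℤ/135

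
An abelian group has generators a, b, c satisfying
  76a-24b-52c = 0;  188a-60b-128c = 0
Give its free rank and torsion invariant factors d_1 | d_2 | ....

rank_ℚ(R)=2; free=3−2=1
SNF(R) diag = [4, 12] → torsion [4, 12]

Answer: M ≅ ℤ^1 ⊕ ℤ/4 ⊕ ℤ/12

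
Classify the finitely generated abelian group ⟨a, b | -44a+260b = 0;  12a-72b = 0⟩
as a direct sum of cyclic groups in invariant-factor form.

Answer: M ≅ ℤ/4 ⊕ ℤ/12

Derivation:
rank_ℚ(R)=2; free=2−2=0
SNF(R) diag = [4, 12] → torsion [4, 12]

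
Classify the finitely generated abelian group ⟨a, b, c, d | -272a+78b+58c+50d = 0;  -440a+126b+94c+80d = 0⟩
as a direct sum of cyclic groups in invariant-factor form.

Answer: M ≅ ℤ^2 ⊕ ℤ/2 ⊕ ℤ/6

Derivation:
rank_ℚ(R)=2; free=4−2=2
SNF(R) diag = [2, 6] → torsion [2, 6]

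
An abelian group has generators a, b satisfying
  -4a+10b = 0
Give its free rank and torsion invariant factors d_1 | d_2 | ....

Answer: M ≅ ℤ^1 ⊕ ℤ/2

Derivation:
rank_ℚ(R)=1; free=2−1=1
SNF(R) diag = [2] → torsion [2]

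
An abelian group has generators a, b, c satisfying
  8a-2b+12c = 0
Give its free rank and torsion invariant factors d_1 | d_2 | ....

Answer: M ≅ ℤ^2 ⊕ ℤ/2

Derivation:
rank_ℚ(R)=1; free=3−1=2
SNF(R) diag = [2] → torsion [2]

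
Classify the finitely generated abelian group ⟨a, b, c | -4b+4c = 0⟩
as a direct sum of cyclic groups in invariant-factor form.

Answer: M ≅ ℤ^2 ⊕ ℤ/4

Derivation:
rank_ℚ(R)=1; free=3−1=2
SNF(R) diag = [4] → torsion [4]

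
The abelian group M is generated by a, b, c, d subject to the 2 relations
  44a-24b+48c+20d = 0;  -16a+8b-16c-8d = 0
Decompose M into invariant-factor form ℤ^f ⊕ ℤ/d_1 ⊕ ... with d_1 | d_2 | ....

Answer: M ≅ ℤ^2 ⊕ ℤ/4 ⊕ ℤ/8

Derivation:
rank_ℚ(R)=2; free=4−2=2
SNF(R) diag = [4, 8] → torsion [4, 8]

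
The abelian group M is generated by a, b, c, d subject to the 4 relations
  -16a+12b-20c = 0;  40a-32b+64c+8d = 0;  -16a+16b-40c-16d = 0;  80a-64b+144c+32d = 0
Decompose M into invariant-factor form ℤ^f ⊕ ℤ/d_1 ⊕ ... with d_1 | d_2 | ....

rank_ℚ(R)=4; free=4−4=0
SNF(R) diag = [4, 8, 8, 16] → torsion [4, 8, 8, 16]

Answer: M ≅ ℤ/4 ⊕ ℤ/8 ⊕ ℤ/8 ⊕ ℤ/16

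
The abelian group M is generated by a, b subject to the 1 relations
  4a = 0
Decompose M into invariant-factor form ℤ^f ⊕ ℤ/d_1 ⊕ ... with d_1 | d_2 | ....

Answer: M ≅ ℤ^1 ⊕ ℤ/4

Derivation:
rank_ℚ(R)=1; free=2−1=1
SNF(R) diag = [4] → torsion [4]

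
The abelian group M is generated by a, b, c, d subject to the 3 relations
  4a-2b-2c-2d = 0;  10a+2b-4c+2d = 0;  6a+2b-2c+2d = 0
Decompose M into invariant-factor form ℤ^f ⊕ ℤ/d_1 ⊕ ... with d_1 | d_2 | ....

Answer: M ≅ ℤ^1 ⊕ ℤ/2 ⊕ ℤ/2 ⊕ ℤ/2

Derivation:
rank_ℚ(R)=3; free=4−3=1
SNF(R) diag = [2, 2, 2] → torsion [2, 2, 2]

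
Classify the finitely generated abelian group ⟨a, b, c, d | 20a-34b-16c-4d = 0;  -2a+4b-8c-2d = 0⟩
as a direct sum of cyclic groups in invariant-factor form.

Answer: M ≅ ℤ^2 ⊕ ℤ/2 ⊕ ℤ/6

Derivation:
rank_ℚ(R)=2; free=4−2=2
SNF(R) diag = [2, 6] → torsion [2, 6]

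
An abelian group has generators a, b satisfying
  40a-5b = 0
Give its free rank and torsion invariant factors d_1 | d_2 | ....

rank_ℚ(R)=1; free=2−1=1
SNF(R) diag = [5] → torsion [5]

Answer: M ≅ ℤ^1 ⊕ ℤ/5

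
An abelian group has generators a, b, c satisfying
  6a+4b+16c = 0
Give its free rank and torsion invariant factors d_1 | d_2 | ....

Answer: M ≅ ℤ^2 ⊕ ℤ/2

Derivation:
rank_ℚ(R)=1; free=3−1=2
SNF(R) diag = [2] → torsion [2]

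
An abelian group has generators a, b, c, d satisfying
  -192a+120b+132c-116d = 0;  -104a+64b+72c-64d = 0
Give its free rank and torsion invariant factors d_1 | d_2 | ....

rank_ℚ(R)=2; free=4−2=2
SNF(R) diag = [4, 8] → torsion [4, 8]

Answer: M ≅ ℤ^2 ⊕ ℤ/4 ⊕ ℤ/8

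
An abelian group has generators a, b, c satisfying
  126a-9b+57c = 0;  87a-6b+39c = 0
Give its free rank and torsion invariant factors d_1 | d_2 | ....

Answer: M ≅ ℤ^1 ⊕ ℤ/3 ⊕ ℤ/3

Derivation:
rank_ℚ(R)=2; free=3−2=1
SNF(R) diag = [3, 3] → torsion [3, 3]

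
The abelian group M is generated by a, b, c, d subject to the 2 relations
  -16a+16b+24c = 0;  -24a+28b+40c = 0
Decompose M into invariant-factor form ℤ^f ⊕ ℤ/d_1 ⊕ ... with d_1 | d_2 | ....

Answer: M ≅ ℤ^2 ⊕ ℤ/4 ⊕ ℤ/8

Derivation:
rank_ℚ(R)=2; free=4−2=2
SNF(R) diag = [4, 8] → torsion [4, 8]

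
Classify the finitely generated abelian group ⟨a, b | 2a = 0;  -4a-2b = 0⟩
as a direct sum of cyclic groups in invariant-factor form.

rank_ℚ(R)=2; free=2−2=0
SNF(R) diag = [2, 2] → torsion [2, 2]

Answer: M ≅ ℤ/2 ⊕ ℤ/2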